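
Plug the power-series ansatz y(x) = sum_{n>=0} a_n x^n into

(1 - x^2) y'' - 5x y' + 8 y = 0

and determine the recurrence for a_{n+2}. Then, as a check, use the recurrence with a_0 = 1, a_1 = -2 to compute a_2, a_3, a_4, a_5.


Substitute y = sum_n a_n x^n.
(1 - 1 x^2) y'' contributes (n+2)(n+1) a_{n+2} - n(n-1) a_n at x^n.
-5 x y'(x) contributes -5 n a_n at x^n.
8 y(x) contributes 8 a_n at x^n.
Matching x^n: (n+2)(n+1) a_{n+2} + (-n(n-1) - 5 n + 8) a_n = 0.
Thus a_{n+2} = (n(n-1) + 5 n - 8) / ((n+1)(n+2)) * a_n.

Check with a_0 = 1, a_1 = -2 (apply the recurrence for n = 0, 1, 2, 3): a_0 = 1, a_1 = -2, a_2 = -4, a_3 = 1, a_4 = -4/3, a_5 = 13/20.

a_(n+2) = (n(n-1) + 5 n - 8) / ((n+1)(n+2)) * a_n; check: a_0 = 1, a_1 = -2, a_2 = -4, a_3 = 1, a_4 = -4/3, a_5 = 13/20


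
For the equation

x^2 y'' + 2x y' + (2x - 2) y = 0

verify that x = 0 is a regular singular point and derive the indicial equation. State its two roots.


Divide by x^2 to reach normal form y'' + P_1(x) y' + P_2(x) y = 0 with P_1(x) = 2/x and P_2(x) = 2/x - 2/x^2.
x = 0 is a singular point because the y'-coefficient 2/x has a pole at x = 0 and the y-coefficient 2/x - 2/x^2 has a pole at x = 0.
It is a regular singular point because x P_1(x) = p(x) = 2 and x^2 P_2(x) = q(x) = 2x - 2 are polynomials, hence analytic at x = 0.
p(0) = 2,  q(0) = -2.
Indicial equation: r(r-1) + p(0) r + q(0) = 0, i.e. r^2 + (p(0) - 1) r + q(0) = 0, i.e. r^2 + 1 r - 2 = 0.
Discriminant: (1)^2 - 4(-2) = 9, so r = (-1 ± 3)/2.
Solving: r_1 = 1, r_2 = -2.

indicial: r^2 + 1 r - 2 = 0; roots r_1 = 1, r_2 = -2


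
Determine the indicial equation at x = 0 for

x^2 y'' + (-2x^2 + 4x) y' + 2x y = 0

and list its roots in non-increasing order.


Divide by x^2 to reach normal form y'' + P_1(x) y' + P_2(x) y = 0 with P_1(x) = -2 + 4/x and P_2(x) = 2/x.
x = 0 is a singular point because the y'-coefficient -2 + 4/x has a pole at x = 0 and the y-coefficient 2/x has a pole at x = 0.
It is a regular singular point because x P_1(x) = p(x) = 4 - 2x and x^2 P_2(x) = q(x) = 2x are polynomials, hence analytic at x = 0.
p(0) = 4,  q(0) = 0.
Indicial equation: r(r-1) + p(0) r + q(0) = 0, i.e. r^2 + (p(0) - 1) r + q(0) = 0, i.e. r^2 + 3 r = 0.
Discriminant: (3)^2 - 4(0) = 9, so r = (-3 ± 3)/2.
Solving: r_1 = 0, r_2 = -3.

indicial: r^2 + 3 r = 0; roots r_1 = 0, r_2 = -3


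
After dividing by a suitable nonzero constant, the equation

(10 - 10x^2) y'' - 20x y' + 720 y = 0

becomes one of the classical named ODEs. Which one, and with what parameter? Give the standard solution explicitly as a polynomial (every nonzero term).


All three coefficients share the factor 10; dividing through by 10 gives  (1 - x^2) y'' - 2x y' + 72 y = 0.
This matches the Legendre equation (1 - x^2) y'' - 2x y' + n(n+1) y = 0 (note the -2x y' term) with n(n+1) = 72, so n = 8; the polynomial solution is P_8(x).
With y = sum_k a_k x^k, matching x^k gives (k+2)(k+1) a_{k+2} = [k(k+1) - n(n+1)] a_k = (k - 8)(k + 9) a_k. The right side vanishes at k = 8, so the series with the parity of 8 terminates at degree 8.
Standard normalization (P_n(1) = 1): leading coefficient (2n)!/(2^n (n!)^2) = 20922789888000/(256*1625702400) = 6435/128, so a_8 = 6435/128. Work downward with a_k = (k+1)(k+2) a_{k+2} / ((k - 8)(k + 9)):
  a_6 = (7)(8)(6435/128) / ((6 - 8)(6 + 9)) = (45045/16)/(-30) = -3003/32
  a_4 = (5)(6)(-3003/32) / ((4 - 8)(4 + 9)) = (-45045/16)/(-52) = 3465/64
  a_2 = (3)(4)(3465/64) / ((2 - 8)(2 + 9)) = (10395/16)/(-66) = -315/32
  a_0 = (1)(2)(-315/32) / ((0 - 8)(0 + 9)) = (-315/16)/(-72) = 35/128
Hence P_8(x) = 6435 x^8/128 - 3003 x^6/32 + 3465 x^4/64 - 315 x^2/32 + 35/128.

P_8(x); series = 6435 x^8/128 - 3003 x^6/32 + 3465 x^4/64 - 315 x^2/32 + 35/128


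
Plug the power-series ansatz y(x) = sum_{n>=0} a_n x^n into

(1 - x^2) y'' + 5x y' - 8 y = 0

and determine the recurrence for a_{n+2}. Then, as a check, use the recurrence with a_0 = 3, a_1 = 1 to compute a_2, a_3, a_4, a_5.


Substitute y = sum_n a_n x^n.
(1 - 1 x^2) y'' contributes (n+2)(n+1) a_{n+2} - n(n-1) a_n at x^n.
5 x y'(x) contributes 5 n a_n at x^n.
-8 y(x) contributes -8 a_n at x^n.
Matching x^n: (n+2)(n+1) a_{n+2} + (-n(n-1) + 5 n - 8) a_n = 0.
Thus a_{n+2} = (n(n-1) - 5 n + 8) / ((n+1)(n+2)) * a_n.

Check with a_0 = 3, a_1 = 1 (apply the recurrence for n = 0, 1, 2, 3): a_0 = 3, a_1 = 1, a_2 = 12, a_3 = 1/2, a_4 = 0, a_5 = -1/40.

a_(n+2) = (n(n-1) - 5 n + 8) / ((n+1)(n+2)) * a_n; check: a_0 = 3, a_1 = 1, a_2 = 12, a_3 = 1/2, a_4 = 0, a_5 = -1/40


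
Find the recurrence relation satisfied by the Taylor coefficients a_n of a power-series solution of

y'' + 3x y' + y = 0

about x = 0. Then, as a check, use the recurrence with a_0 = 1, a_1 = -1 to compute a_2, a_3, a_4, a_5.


Substitute y = sum_n a_n x^n.
y''(x) has coefficient (n+2)(n+1) a_{n+2} at x^n;
3 x y'(x) has coefficient 3 n a_n at x^n (shift);
y(x) has coefficient 1 a_n at x^n.
Matching x^n: (n+2)(n+1) a_{n+2} + (3n + 1) a_n = 0.
Thus a_{n+2} = (-3n - 1) / ((n+1)(n+2)) * a_n.

Check with a_0 = 1, a_1 = -1 (apply the recurrence for n = 0, 1, 2, 3): a_0 = 1, a_1 = -1, a_2 = -1/2, a_3 = 2/3, a_4 = 7/24, a_5 = -1/3.

a_(n+2) = (-3n - 1) / ((n+1)(n+2)) * a_n; check: a_0 = 1, a_1 = -1, a_2 = -1/2, a_3 = 2/3, a_4 = 7/24, a_5 = -1/3


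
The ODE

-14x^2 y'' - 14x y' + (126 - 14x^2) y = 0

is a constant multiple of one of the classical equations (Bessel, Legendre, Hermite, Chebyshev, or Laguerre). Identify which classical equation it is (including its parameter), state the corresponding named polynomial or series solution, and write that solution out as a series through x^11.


All three coefficients share the factor -14; dividing through by -14 gives  x^2 y'' + x y' + (x^2 - 9) y = 0.
This matches the Bessel equation x^2 y'' + x y' + (x^2 - nu^2) y = 0 with nu^2 = 9, so nu = 3; the solution bounded at x = 0 is J_3(x).
Frobenius at x = 0: indicial roots ±nu; for r = nu the recurrence k(k + 2nu) c_k = -c_{k-2} gives the standard series J_nu(x) = sum_{k>=0} (-1)^k / (k! (k+nu)!) (x/2)^(2k+nu). Evaluate the first 5 terms:
  k = 0: (-1)^0 / (0! * 3! * 2^3) x^3 = 1/(1*6*8) x^3 = (1/48) x^3
  k = 1: (-1)^1 / (1! * 4! * 2^5) x^5 = -1/(1*24*32) x^5 = (-1/768) x^5
  k = 2: (-1)^2 / (2! * 5! * 2^7) x^7 = 1/(2*120*128) x^7 = (1/30720) x^7
  k = 3: (-1)^3 / (3! * 6! * 2^9) x^9 = -1/(6*720*512) x^9 = (-1/2211840) x^9
  k = 4: (-1)^4 / (4! * 7! * 2^11) x^11 = 1/(24*5040*2048) x^11 = (1/247726080) x^11
Hence J_3(x) = x^11/247726080 - x^9/2211840 + x^7/30720 - x^5/768 + x^3/48 + ....

J_3(x); series = x^11/247726080 - x^9/2211840 + x^7/30720 - x^5/768 + x^3/48


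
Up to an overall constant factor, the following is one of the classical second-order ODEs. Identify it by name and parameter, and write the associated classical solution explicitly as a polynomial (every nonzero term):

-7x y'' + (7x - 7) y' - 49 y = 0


All three coefficients share the factor -7; dividing through by -7 gives  x y'' + (1 - x) y' + 7 y = 0.
This matches the Laguerre equation x y'' + (1 - x) y' + n y = 0 with n = 7; the polynomial solution is L_7(x).
With y = sum_k a_k x^k, matching x^k gives (k+1)k a_{k+1} + (k+1) a_{k+1} - k a_k + n a_k = 0, i.e. (k+1)^2 a_{k+1} = (k - n) a_k = (k - 7) a_k. The right side vanishes at k = 7, so the series terminates at degree 7.
Standard normalization L_n(0) = 1 gives a_0 = 1. Work upward with a_{k+1} = (k - 7) a_k / (k+1)^2:
  a_1 = (0 - 7)(1) / 1^2 = -7/1 = -7
  a_2 = (1 - 7)(-7) / 2^2 = 42/4 = 21/2
  a_3 = (2 - 7)(21/2) / 3^2 = (-105/2)/9 = -35/6
  a_4 = (3 - 7)(-35/6) / 4^2 = (70/3)/16 = 35/24
  a_5 = (4 - 7)(35/24) / 5^2 = (-35/8)/25 = -7/40
  a_6 = (5 - 7)(-7/40) / 6^2 = (7/20)/36 = 7/720
  a_7 = (6 - 7)(7/720) / 7^2 = (-7/720)/49 = -1/5040
Hence L_7(x) = -x^7/5040 + 7 x^6/720 - 7 x^5/40 + 35 x^4/24 - 35 x^3/6 + 21 x^2/2 - 7 x + 1.

L_7(x); series = -x^7/5040 + 7 x^6/720 - 7 x^5/40 + 35 x^4/24 - 35 x^3/6 + 21 x^2/2 - 7 x + 1


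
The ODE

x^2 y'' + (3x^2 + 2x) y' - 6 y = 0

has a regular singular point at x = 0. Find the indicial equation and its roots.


Divide by x^2 to reach normal form y'' + P_1(x) y' + P_2(x) y = 0 with P_1(x) = 3 + 2/x and P_2(x) = -6/x^2.
x = 0 is a singular point because the y'-coefficient 3 + 2/x has a pole at x = 0 and the y-coefficient -6/x^2 has a pole at x = 0.
It is a regular singular point because x P_1(x) = p(x) = 3x + 2 and x^2 P_2(x) = q(x) = -6 are polynomials, hence analytic at x = 0.
p(0) = 2,  q(0) = -6.
Indicial equation: r(r-1) + p(0) r + q(0) = 0, i.e. r^2 + (p(0) - 1) r + q(0) = 0, i.e. r^2 + 1 r - 6 = 0.
Discriminant: (1)^2 - 4(-6) = 25, so r = (-1 ± 5)/2.
Solving: r_1 = 2, r_2 = -3.

indicial: r^2 + 1 r - 6 = 0; roots r_1 = 2, r_2 = -3


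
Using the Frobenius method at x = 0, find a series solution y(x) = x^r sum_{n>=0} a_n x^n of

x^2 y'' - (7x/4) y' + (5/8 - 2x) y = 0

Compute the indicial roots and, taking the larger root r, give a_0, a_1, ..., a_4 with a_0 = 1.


Write in Frobenius form y'' + (p(x)/x) y' + (q(x)/x^2) y = 0:
  p(x) = -7/4,  q(x) = 5/8 - 2x.
Indicial equation: r(r-1) + (-7/4) r + (5/8) = 0 -> roots r_1 = 5/2, r_2 = 1/4.
Take r = r_1 = 5/2. Let y(x) = x^r sum_{n>=0} a_n x^n with a_0 = 1.
Substitute y = x^r sum a_n x^n and match x^{r+n}. The recurrence is
  D(n) a_n - 2 a_{n-1} = 0,  where D(n) = (r+n)(r+n-1) + (-7/4)(r+n) + (5/8).
  a_n = 2 / D(n) * a_{n-1}.
Since the indicial polynomial factors as (r - r_1)(r - r_2), D(n) = (r_1 + n - r_1)(r_1 + n - r_2) = n(n + 9/4).
Evaluating step by step (a_0 = 1):
  n = 1: D(1) = 1(1 + 9/4) = 13/4; numerator = 2(1) = 2; a_1 = (2)/(13/4) = 8/13
  n = 2: D(2) = 2(2 + 9/4) = 17/2; numerator = 2(8/13) = 16/13; a_2 = (16/13)/(17/2) = 32/221
  n = 3: D(3) = 3(3 + 9/4) = 63/4; numerator = 2(32/221) = 64/221; a_3 = (64/221)/(63/4) = 256/13923
  n = 4: D(4) = 4(4 + 9/4) = 25; numerator = 2(256/13923) = 512/13923; a_4 = (512/13923)/(25) = 512/348075

r = 5/2; a_0 = 1; a_1 = 8/13; a_2 = 32/221; a_3 = 256/13923; a_4 = 512/348075


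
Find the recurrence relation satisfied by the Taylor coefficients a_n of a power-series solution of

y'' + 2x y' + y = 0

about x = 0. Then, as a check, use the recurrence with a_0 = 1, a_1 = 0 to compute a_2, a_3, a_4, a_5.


Substitute y = sum_n a_n x^n.
y''(x) has coefficient (n+2)(n+1) a_{n+2} at x^n;
2 x y'(x) has coefficient 2 n a_n at x^n (shift);
y(x) has coefficient 1 a_n at x^n.
Matching x^n: (n+2)(n+1) a_{n+2} + (2n + 1) a_n = 0.
Thus a_{n+2} = (-2n - 1) / ((n+1)(n+2)) * a_n.

Check with a_0 = 1, a_1 = 0 (apply the recurrence for n = 0, 1, 2, 3): a_0 = 1, a_1 = 0, a_2 = -1/2, a_3 = 0, a_4 = 5/24, a_5 = 0.

a_(n+2) = (-2n - 1) / ((n+1)(n+2)) * a_n; check: a_0 = 1, a_1 = 0, a_2 = -1/2, a_3 = 0, a_4 = 5/24, a_5 = 0


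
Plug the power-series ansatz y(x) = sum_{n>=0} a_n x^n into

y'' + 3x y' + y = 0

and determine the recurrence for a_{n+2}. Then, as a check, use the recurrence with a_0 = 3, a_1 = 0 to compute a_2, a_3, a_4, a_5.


Substitute y = sum_n a_n x^n.
y''(x) has coefficient (n+2)(n+1) a_{n+2} at x^n;
3 x y'(x) has coefficient 3 n a_n at x^n (shift);
y(x) has coefficient 1 a_n at x^n.
Matching x^n: (n+2)(n+1) a_{n+2} + (3n + 1) a_n = 0.
Thus a_{n+2} = (-3n - 1) / ((n+1)(n+2)) * a_n.

Check with a_0 = 3, a_1 = 0 (apply the recurrence for n = 0, 1, 2, 3): a_0 = 3, a_1 = 0, a_2 = -3/2, a_3 = 0, a_4 = 7/8, a_5 = 0.

a_(n+2) = (-3n - 1) / ((n+1)(n+2)) * a_n; check: a_0 = 3, a_1 = 0, a_2 = -3/2, a_3 = 0, a_4 = 7/8, a_5 = 0


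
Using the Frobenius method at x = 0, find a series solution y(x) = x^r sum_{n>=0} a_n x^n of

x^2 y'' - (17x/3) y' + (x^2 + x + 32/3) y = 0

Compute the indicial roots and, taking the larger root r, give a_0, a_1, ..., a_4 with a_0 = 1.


Write in Frobenius form y'' + (p(x)/x) y' + (q(x)/x^2) y = 0:
  p(x) = -17/3,  q(x) = x^2 + x + 32/3.
Indicial equation: r(r-1) + (-17/3) r + (32/3) = 0 -> roots r_1 = 4, r_2 = 8/3.
Take r = r_1 = 4. Let y(x) = x^r sum_{n>=0} a_n x^n with a_0 = 1.
Substitute y = x^r sum a_n x^n and match x^{r+n}. The recurrence is
  D(n) a_n + 1 a_{n-1} + 1 a_{n-2} = 0,  where D(n) = (r+n)(r+n-1) + (-17/3)(r+n) + (32/3).
  a_n = [-1 a_{n-1} - 1 a_{n-2}] / D(n).
Since the indicial polynomial factors as (r - r_1)(r - r_2), D(n) = (r_1 + n - r_1)(r_1 + n - r_2) = n(n + 4/3).
Evaluating step by step (a_0 = 1):
  n = 1: D(1) = 1(1 + 4/3) = 7/3; numerator = -1(1) = -1; a_1 = (-1)/(7/3) = -3/7
  n = 2: D(2) = 2(2 + 4/3) = 20/3; numerator = -1(-3/7) - 1(1) = -4/7; a_2 = (-4/7)/(20/3) = -3/35
  n = 3: D(3) = 3(3 + 4/3) = 13; numerator = -1(-3/35) - 1(-3/7) = 18/35; a_3 = (18/35)/(13) = 18/455
  n = 4: D(4) = 4(4 + 4/3) = 64/3; numerator = -1(18/455) - 1(-3/35) = 3/65; a_4 = (3/65)/(64/3) = 9/4160

r = 4; a_0 = 1; a_1 = -3/7; a_2 = -3/35; a_3 = 18/455; a_4 = 9/4160


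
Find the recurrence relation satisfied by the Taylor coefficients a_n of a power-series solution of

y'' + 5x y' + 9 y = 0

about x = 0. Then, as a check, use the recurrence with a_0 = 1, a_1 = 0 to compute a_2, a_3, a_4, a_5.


Substitute y = sum_n a_n x^n.
y''(x) has coefficient (n+2)(n+1) a_{n+2} at x^n;
5 x y'(x) has coefficient 5 n a_n at x^n (shift);
9 y(x) has coefficient 9 a_n at x^n.
Matching x^n: (n+2)(n+1) a_{n+2} + (5n + 9) a_n = 0.
Thus a_{n+2} = (-5n - 9) / ((n+1)(n+2)) * a_n.

Check with a_0 = 1, a_1 = 0 (apply the recurrence for n = 0, 1, 2, 3): a_0 = 1, a_1 = 0, a_2 = -9/2, a_3 = 0, a_4 = 57/8, a_5 = 0.

a_(n+2) = (-5n - 9) / ((n+1)(n+2)) * a_n; check: a_0 = 1, a_1 = 0, a_2 = -9/2, a_3 = 0, a_4 = 57/8, a_5 = 0


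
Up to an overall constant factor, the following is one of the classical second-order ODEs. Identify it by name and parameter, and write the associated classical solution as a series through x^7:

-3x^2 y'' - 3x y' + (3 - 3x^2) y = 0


All three coefficients share the factor -3; dividing through by -3 gives  x^2 y'' + x y' + (x^2 - 1) y = 0.
This matches the Bessel equation x^2 y'' + x y' + (x^2 - nu^2) y = 0 with nu^2 = 1, so nu = 1; the solution bounded at x = 0 is J_1(x).
Frobenius at x = 0: indicial roots ±nu; for r = nu the recurrence k(k + 2nu) c_k = -c_{k-2} gives the standard series J_nu(x) = sum_{k>=0} (-1)^k / (k! (k+nu)!) (x/2)^(2k+nu). Evaluate the first 4 terms:
  k = 0: (-1)^0 / (0! * 1! * 2^1) x^1 = 1/(1*1*2) x^1 = (1/2) x^1
  k = 1: (-1)^1 / (1! * 2! * 2^3) x^3 = -1/(1*2*8) x^3 = (-1/16) x^3
  k = 2: (-1)^2 / (2! * 3! * 2^5) x^5 = 1/(2*6*32) x^5 = (1/384) x^5
  k = 3: (-1)^3 / (3! * 4! * 2^7) x^7 = -1/(6*24*128) x^7 = (-1/18432) x^7
Hence J_1(x) = -x^7/18432 + x^5/384 - x^3/16 + x/2 + ....

J_1(x); series = -x^7/18432 + x^5/384 - x^3/16 + x/2


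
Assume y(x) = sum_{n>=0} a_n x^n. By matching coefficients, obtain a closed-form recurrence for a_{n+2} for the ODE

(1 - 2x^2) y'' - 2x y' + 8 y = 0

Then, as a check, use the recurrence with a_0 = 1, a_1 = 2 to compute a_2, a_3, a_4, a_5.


Substitute y = sum_n a_n x^n.
(1 - 2 x^2) y'' contributes (n+2)(n+1) a_{n+2} - 2 n(n-1) a_n at x^n.
-2 x y'(x) contributes -2 n a_n at x^n.
8 y(x) contributes 8 a_n at x^n.
Matching x^n: (n+2)(n+1) a_{n+2} + (-2 n(n-1) - 2 n + 8) a_n = 0.
Thus a_{n+2} = (2 n(n-1) + 2 n - 8) / ((n+1)(n+2)) * a_n.

Check with a_0 = 1, a_1 = 2 (apply the recurrence for n = 0, 1, 2, 3): a_0 = 1, a_1 = 2, a_2 = -4, a_3 = -2, a_4 = 0, a_5 = -1.

a_(n+2) = (2 n(n-1) + 2 n - 8) / ((n+1)(n+2)) * a_n; check: a_0 = 1, a_1 = 2, a_2 = -4, a_3 = -2, a_4 = 0, a_5 = -1


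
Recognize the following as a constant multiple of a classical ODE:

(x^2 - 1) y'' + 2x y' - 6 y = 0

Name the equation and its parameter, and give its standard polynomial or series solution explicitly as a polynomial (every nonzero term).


All three coefficients share the factor -1; dividing through by -1 gives  (1 - x^2) y'' - 2x y' + 6 y = 0.
This matches the Legendre equation (1 - x^2) y'' - 2x y' + n(n+1) y = 0 (note the -2x y' term) with n(n+1) = 6, so n = 2; the polynomial solution is P_2(x).
With y = sum_k a_k x^k, matching x^k gives (k+2)(k+1) a_{k+2} = [k(k+1) - n(n+1)] a_k = (k - 2)(k + 3) a_k. The right side vanishes at k = 2, so the series with the parity of 2 terminates at degree 2.
Standard normalization (P_n(1) = 1): leading coefficient (2n)!/(2^n (n!)^2) = 24/(4*4) = 3/2, so a_2 = 3/2. Work downward with a_k = (k+1)(k+2) a_{k+2} / ((k - 2)(k + 3)):
  a_0 = (1)(2)(3/2) / ((0 - 2)(0 + 3)) = 3/(-6) = -1/2
Hence P_2(x) = 3 x^2/2 - 1/2.

P_2(x); series = 3 x^2/2 - 1/2


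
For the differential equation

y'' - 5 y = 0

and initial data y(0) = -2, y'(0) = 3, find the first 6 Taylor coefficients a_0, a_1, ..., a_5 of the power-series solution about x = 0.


Ansatz: y(x) = sum_{n>=0} a_n x^n, so y'(x) = sum_{n>=1} n a_n x^(n-1) and y''(x) = sum_{n>=2} n(n-1) a_n x^(n-2).
Substitute into P(x) y'' + Q(x) y' + R(x) y = 0 with P(x) = 1, Q(x) = 0, R(x) = -5, and match powers of x.
Initial conditions: a_0 = -2, a_1 = 3.
Setting the coefficient of each power of x to zero and solving order by order (substituting the coefficients already found):
  x^0: 2 a_2 - 5 a_0 = 0  ->  2 a_2 = 5 a_0 = -10  ->  a_2 = -5
  x^1: 6 a_3 - 5 a_1 = 0  ->  6 a_3 = 5 a_1 = 15  ->  a_3 = 5/2
  x^2: 12 a_4 - 5 a_2 = 0  ->  12 a_4 = 5 a_2 = -25  ->  a_4 = -25/12
  x^3: 20 a_5 - 5 a_3 = 0  ->  20 a_5 = 5 a_3 = 25/2  ->  a_5 = 5/8
Truncated series: y(x) = -2 + 3 x - 5 x^2 + (5/2) x^3 - (25/12) x^4 + (5/8) x^5 + O(x^6).

a_0 = -2; a_1 = 3; a_2 = -5; a_3 = 5/2; a_4 = -25/12; a_5 = 5/8


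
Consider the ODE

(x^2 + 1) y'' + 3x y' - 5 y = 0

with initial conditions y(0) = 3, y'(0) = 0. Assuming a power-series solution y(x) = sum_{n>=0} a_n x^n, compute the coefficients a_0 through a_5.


Ansatz: y(x) = sum_{n>=0} a_n x^n, so y'(x) = sum_{n>=1} n a_n x^(n-1) and y''(x) = sum_{n>=2} n(n-1) a_n x^(n-2).
Substitute into P(x) y'' + Q(x) y' + R(x) y = 0 with P(x) = x^2 + 1, Q(x) = 3x, R(x) = -5, and match powers of x.
Initial conditions: a_0 = 3, a_1 = 0.
Setting the coefficient of each power of x to zero and solving order by order (substituting the coefficients already found):
  x^0: 2 a_2 - 5 a_0 = 0  ->  2 a_2 = 5 a_0 = 15  ->  a_2 = 15/2
  x^1: 6 a_3 - 2 a_1 = 0  ->  6 a_3 = 2 a_1 = 0  ->  a_3 = 0
  x^2: 12 a_4 + 3 a_2 = 0  ->  12 a_4 = -3 a_2 = -45/2  ->  a_4 = -15/8
  x^3: 20 a_5 + 10 a_3 = 0  ->  20 a_5 = -10 a_3 = 0  ->  a_5 = 0
Truncated series: y(x) = 3 + (15/2) x^2 - (15/8) x^4 + O(x^6).

a_0 = 3; a_1 = 0; a_2 = 15/2; a_3 = 0; a_4 = -15/8; a_5 = 0


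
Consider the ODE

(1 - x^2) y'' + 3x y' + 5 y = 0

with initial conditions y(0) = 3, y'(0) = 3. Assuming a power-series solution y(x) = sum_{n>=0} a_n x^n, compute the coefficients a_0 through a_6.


Ansatz: y(x) = sum_{n>=0} a_n x^n, so y'(x) = sum_{n>=1} n a_n x^(n-1) and y''(x) = sum_{n>=2} n(n-1) a_n x^(n-2).
Substitute into P(x) y'' + Q(x) y' + R(x) y = 0 with P(x) = 1 - x^2, Q(x) = 3x, R(x) = 5, and match powers of x.
Initial conditions: a_0 = 3, a_1 = 3.
Setting the coefficient of each power of x to zero and solving order by order (substituting the coefficients already found):
  x^0: 2 a_2 + 5 a_0 = 0  ->  2 a_2 = -5 a_0 = -15  ->  a_2 = -15/2
  x^1: 6 a_3 + 8 a_1 = 0  ->  6 a_3 = -8 a_1 = -24  ->  a_3 = -4
  x^2: 12 a_4 + 9 a_2 = 0  ->  12 a_4 = -9 a_2 = 135/2  ->  a_4 = 45/8
  x^3: 20 a_5 + 8 a_3 = 0  ->  20 a_5 = -8 a_3 = 32  ->  a_5 = 8/5
  x^4: 30 a_6 + 5 a_4 = 0  ->  30 a_6 = -5 a_4 = -225/8  ->  a_6 = -15/16
Truncated series: y(x) = 3 + 3 x - (15/2) x^2 - 4 x^3 + (45/8) x^4 + (8/5) x^5 - (15/16) x^6 + O(x^7).

a_0 = 3; a_1 = 3; a_2 = -15/2; a_3 = -4; a_4 = 45/8; a_5 = 8/5; a_6 = -15/16


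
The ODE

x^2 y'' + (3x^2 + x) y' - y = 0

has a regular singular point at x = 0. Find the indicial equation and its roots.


Divide by x^2 to reach normal form y'' + P_1(x) y' + P_2(x) y = 0 with P_1(x) = 3 + 1/x and P_2(x) = -1/x^2.
x = 0 is a singular point because the y'-coefficient 3 + 1/x has a pole at x = 0 and the y-coefficient -1/x^2 has a pole at x = 0.
It is a regular singular point because x P_1(x) = p(x) = 3x + 1 and x^2 P_2(x) = q(x) = -1 are polynomials, hence analytic at x = 0.
p(0) = 1,  q(0) = -1.
Indicial equation: r(r-1) + p(0) r + q(0) = 0, i.e. r^2 + (p(0) - 1) r + q(0) = 0, i.e. r^2 - 1 = 0.
Discriminant: (0)^2 - 4(-1) = 4, so r = (0 ± 2)/2.
Solving: r_1 = 1, r_2 = -1.

indicial: r^2 - 1 = 0; roots r_1 = 1, r_2 = -1


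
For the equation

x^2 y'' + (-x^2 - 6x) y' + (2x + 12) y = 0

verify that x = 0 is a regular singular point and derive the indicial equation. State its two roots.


Divide by x^2 to reach normal form y'' + P_1(x) y' + P_2(x) y = 0 with P_1(x) = -1 - 6/x and P_2(x) = 2/x + 12/x^2.
x = 0 is a singular point because the y'-coefficient -1 - 6/x has a pole at x = 0 and the y-coefficient 2/x + 12/x^2 has a pole at x = 0.
It is a regular singular point because x P_1(x) = p(x) = -x - 6 and x^2 P_2(x) = q(x) = 2x + 12 are polynomials, hence analytic at x = 0.
p(0) = -6,  q(0) = 12.
Indicial equation: r(r-1) + p(0) r + q(0) = 0, i.e. r^2 + (p(0) - 1) r + q(0) = 0, i.e. r^2 - 7 r + 12 = 0.
Discriminant: (-7)^2 - 4(12) = 1, so r = (7 ± 1)/2.
Solving: r_1 = 4, r_2 = 3.

indicial: r^2 - 7 r + 12 = 0; roots r_1 = 4, r_2 = 3


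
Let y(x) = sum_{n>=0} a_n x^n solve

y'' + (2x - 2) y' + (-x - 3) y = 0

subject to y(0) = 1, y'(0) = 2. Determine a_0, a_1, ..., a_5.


Ansatz: y(x) = sum_{n>=0} a_n x^n, so y'(x) = sum_{n>=1} n a_n x^(n-1) and y''(x) = sum_{n>=2} n(n-1) a_n x^(n-2).
Substitute into P(x) y'' + Q(x) y' + R(x) y = 0 with P(x) = 1, Q(x) = 2x - 2, R(x) = -x - 3, and match powers of x.
Initial conditions: a_0 = 1, a_1 = 2.
Setting the coefficient of each power of x to zero and solving order by order (substituting the coefficients already found):
  x^0: 2 a_2 - 2 a_1 - 3 a_0 = 0  ->  2 a_2 = 2 a_1 + 3 a_0 = 7  ->  a_2 = 7/2
  x^1: 6 a_3 - 4 a_2 - a_1 - a_0 = 0  ->  6 a_3 = 4 a_2 + a_1 + a_0 = 17  ->  a_3 = 17/6
  x^2: 12 a_4 - 6 a_3 + a_2 - a_1 = 0  ->  12 a_4 = 6 a_3 - a_2 + a_1 = 31/2  ->  a_4 = 31/24
  x^3: 20 a_5 - 8 a_4 + 3 a_3 - a_2 = 0  ->  20 a_5 = 8 a_4 - 3 a_3 + a_2 = 16/3  ->  a_5 = 4/15
Truncated series: y(x) = 1 + 2 x + (7/2) x^2 + (17/6) x^3 + (31/24) x^4 + (4/15) x^5 + O(x^6).

a_0 = 1; a_1 = 2; a_2 = 7/2; a_3 = 17/6; a_4 = 31/24; a_5 = 4/15


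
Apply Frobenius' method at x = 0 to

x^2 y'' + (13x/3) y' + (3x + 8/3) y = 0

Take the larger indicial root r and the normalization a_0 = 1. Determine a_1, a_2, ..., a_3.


Write in Frobenius form y'' + (p(x)/x) y' + (q(x)/x^2) y = 0:
  p(x) = 13/3,  q(x) = 3x + 8/3.
Indicial equation: r(r-1) + (13/3) r + (8/3) = 0 -> roots r_1 = -4/3, r_2 = -2.
Take r = r_1 = -4/3. Let y(x) = x^r sum_{n>=0} a_n x^n with a_0 = 1.
Substitute y = x^r sum a_n x^n and match x^{r+n}. The recurrence is
  D(n) a_n + 3 a_{n-1} = 0,  where D(n) = (r+n)(r+n-1) + (13/3)(r+n) + (8/3).
  a_n = -3 / D(n) * a_{n-1}.
Since the indicial polynomial factors as (r - r_1)(r - r_2), D(n) = (r_1 + n - r_1)(r_1 + n - r_2) = n(n + 2/3).
Evaluating step by step (a_0 = 1):
  n = 1: D(1) = 1(1 + 2/3) = 5/3; numerator = -3(1) = -3; a_1 = (-3)/(5/3) = -9/5
  n = 2: D(2) = 2(2 + 2/3) = 16/3; numerator = -3(-9/5) = 27/5; a_2 = (27/5)/(16/3) = 81/80
  n = 3: D(3) = 3(3 + 2/3) = 11; numerator = -3(81/80) = -243/80; a_3 = (-243/80)/(11) = -243/880

r = -4/3; a_0 = 1; a_1 = -9/5; a_2 = 81/80; a_3 = -243/880


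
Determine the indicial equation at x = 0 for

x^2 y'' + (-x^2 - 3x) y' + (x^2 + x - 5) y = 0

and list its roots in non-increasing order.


Divide by x^2 to reach normal form y'' + P_1(x) y' + P_2(x) y = 0 with P_1(x) = -1 - 3/x and P_2(x) = 1 + 1/x - 5/x^2.
x = 0 is a singular point because the y'-coefficient -1 - 3/x has a pole at x = 0 and the y-coefficient 1 + 1/x - 5/x^2 has a pole at x = 0.
It is a regular singular point because x P_1(x) = p(x) = -x - 3 and x^2 P_2(x) = q(x) = x^2 + x - 5 are polynomials, hence analytic at x = 0.
p(0) = -3,  q(0) = -5.
Indicial equation: r(r-1) + p(0) r + q(0) = 0, i.e. r^2 + (p(0) - 1) r + q(0) = 0, i.e. r^2 - 4 r - 5 = 0.
Discriminant: (-4)^2 - 4(-5) = 36, so r = (4 ± 6)/2.
Solving: r_1 = 5, r_2 = -1.

indicial: r^2 - 4 r - 5 = 0; roots r_1 = 5, r_2 = -1


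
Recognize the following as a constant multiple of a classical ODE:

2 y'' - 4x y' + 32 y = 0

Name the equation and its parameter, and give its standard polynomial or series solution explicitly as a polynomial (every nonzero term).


All three coefficients share the factor 2; dividing through by 2 gives  y'' - 2x y' + 16 y = 0.
This matches the Hermite equation y'' - 2x y' + 2n y = 0 with 2n = 16, so n = 8; the polynomial solution is H_8(x).
With y = sum_k a_k x^k, matching x^k gives (k+2)(k+1) a_{k+2} = 2(k - n) a_k = 2(k - 8) a_k. The right side vanishes at k = 8, so the series with the parity of 8 terminates at degree 8.
Standard normalization: leading coefficient of H_n is 2^n, so a_8 = 2^8 = 256. Work downward with a_k = (k+1)(k+2) a_{k+2} / (2(k - n)):
  a_6 = (7)(8)(256) / (2(6 - 8)) = 14336/(-4) = -3584
  a_4 = (5)(6)(-3584) / (2(4 - 8)) = -107520/(-8) = 13440
  a_2 = (3)(4)(13440) / (2(2 - 8)) = 161280/(-12) = -13440
  a_0 = (1)(2)(-13440) / (2(0 - 8)) = -26880/(-16) = 1680
Hence H_8(x) = 256 x^8 - 3584 x^6 + 13440 x^4 - 13440 x^2 + 1680.

H_8(x); series = 256 x^8 - 3584 x^6 + 13440 x^4 - 13440 x^2 + 1680


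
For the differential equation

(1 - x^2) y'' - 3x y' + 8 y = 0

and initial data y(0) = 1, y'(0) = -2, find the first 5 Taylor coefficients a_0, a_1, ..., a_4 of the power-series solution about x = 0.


Ansatz: y(x) = sum_{n>=0} a_n x^n, so y'(x) = sum_{n>=1} n a_n x^(n-1) and y''(x) = sum_{n>=2} n(n-1) a_n x^(n-2).
Substitute into P(x) y'' + Q(x) y' + R(x) y = 0 with P(x) = 1 - x^2, Q(x) = -3x, R(x) = 8, and match powers of x.
Initial conditions: a_0 = 1, a_1 = -2.
Setting the coefficient of each power of x to zero and solving order by order (substituting the coefficients already found):
  x^0: 2 a_2 + 8 a_0 = 0  ->  2 a_2 = -8 a_0 = -8  ->  a_2 = -4
  x^1: 6 a_3 + 5 a_1 = 0  ->  6 a_3 = -5 a_1 = 10  ->  a_3 = 5/3
  x^2: 12 a_4 = 0  ->  a_4 = 0
Truncated series: y(x) = 1 - 2 x - 4 x^2 + (5/3) x^3 + O(x^5).

a_0 = 1; a_1 = -2; a_2 = -4; a_3 = 5/3; a_4 = 0


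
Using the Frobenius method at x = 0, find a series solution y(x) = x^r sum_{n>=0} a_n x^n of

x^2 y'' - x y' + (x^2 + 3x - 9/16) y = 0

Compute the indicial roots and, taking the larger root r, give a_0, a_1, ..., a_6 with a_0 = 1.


Write in Frobenius form y'' + (p(x)/x) y' + (q(x)/x^2) y = 0:
  p(x) = -1,  q(x) = x^2 + 3x - 9/16.
Indicial equation: r(r-1) + (-1) r + (-9/16) = 0 -> roots r_1 = 9/4, r_2 = -1/4.
Take r = r_1 = 9/4. Let y(x) = x^r sum_{n>=0} a_n x^n with a_0 = 1.
Substitute y = x^r sum a_n x^n and match x^{r+n}. The recurrence is
  D(n) a_n + 3 a_{n-1} + 1 a_{n-2} = 0,  where D(n) = (r+n)(r+n-1) + (-1)(r+n) + (-9/16).
  a_n = [-3 a_{n-1} - 1 a_{n-2}] / D(n).
Since the indicial polynomial factors as (r - r_1)(r - r_2), D(n) = (r_1 + n - r_1)(r_1 + n - r_2) = n(n + 5/2).
Evaluating step by step (a_0 = 1):
  n = 1: D(1) = 1(1 + 5/2) = 7/2; numerator = -3(1) = -3; a_1 = (-3)/(7/2) = -6/7
  n = 2: D(2) = 2(2 + 5/2) = 9; numerator = -3(-6/7) - 1(1) = 11/7; a_2 = (11/7)/(9) = 11/63
  n = 3: D(3) = 3(3 + 5/2) = 33/2; numerator = -3(11/63) - 1(-6/7) = 1/3; a_3 = (1/3)/(33/2) = 2/99
  n = 4: D(4) = 4(4 + 5/2) = 26; numerator = -3(2/99) - 1(11/63) = -163/693; a_4 = (-163/693)/(26) = -163/18018
  n = 5: D(5) = 5(5 + 5/2) = 75/2; numerator = -3(-163/18018) - 1(2/99) = 125/18018; a_5 = (125/18018)/(75/2) = 5/27027
  n = 6: D(6) = 6(6 + 5/2) = 51; numerator = -3(5/27027) - 1(-163/18018) = 17/2002; a_6 = (17/2002)/(51) = 1/6006

r = 9/4; a_0 = 1; a_1 = -6/7; a_2 = 11/63; a_3 = 2/99; a_4 = -163/18018; a_5 = 5/27027; a_6 = 1/6006


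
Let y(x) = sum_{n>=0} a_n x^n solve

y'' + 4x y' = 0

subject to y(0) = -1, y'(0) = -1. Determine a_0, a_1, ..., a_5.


Ansatz: y(x) = sum_{n>=0} a_n x^n, so y'(x) = sum_{n>=1} n a_n x^(n-1) and y''(x) = sum_{n>=2} n(n-1) a_n x^(n-2).
Substitute into P(x) y'' + Q(x) y' + R(x) y = 0 with P(x) = 1, Q(x) = 4x, R(x) = 0, and match powers of x.
Initial conditions: a_0 = -1, a_1 = -1.
Setting the coefficient of each power of x to zero and solving order by order (substituting the coefficients already found):
  x^0: 2 a_2 = 0  ->  a_2 = 0
  x^1: 6 a_3 + 4 a_1 = 0  ->  6 a_3 = -4 a_1 = 4  ->  a_3 = 2/3
  x^2: 12 a_4 + 8 a_2 = 0  ->  12 a_4 = -8 a_2 = 0  ->  a_4 = 0
  x^3: 20 a_5 + 12 a_3 = 0  ->  20 a_5 = -12 a_3 = -8  ->  a_5 = -2/5
Truncated series: y(x) = -1 - x + (2/3) x^3 - (2/5) x^5 + O(x^6).

a_0 = -1; a_1 = -1; a_2 = 0; a_3 = 2/3; a_4 = 0; a_5 = -2/5


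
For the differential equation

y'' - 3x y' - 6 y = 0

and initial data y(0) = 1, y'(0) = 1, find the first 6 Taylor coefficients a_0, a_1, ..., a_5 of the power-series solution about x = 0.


Ansatz: y(x) = sum_{n>=0} a_n x^n, so y'(x) = sum_{n>=1} n a_n x^(n-1) and y''(x) = sum_{n>=2} n(n-1) a_n x^(n-2).
Substitute into P(x) y'' + Q(x) y' + R(x) y = 0 with P(x) = 1, Q(x) = -3x, R(x) = -6, and match powers of x.
Initial conditions: a_0 = 1, a_1 = 1.
Setting the coefficient of each power of x to zero and solving order by order (substituting the coefficients already found):
  x^0: 2 a_2 - 6 a_0 = 0  ->  2 a_2 = 6 a_0 = 6  ->  a_2 = 3
  x^1: 6 a_3 - 9 a_1 = 0  ->  6 a_3 = 9 a_1 = 9  ->  a_3 = 3/2
  x^2: 12 a_4 - 12 a_2 = 0  ->  12 a_4 = 12 a_2 = 36  ->  a_4 = 3
  x^3: 20 a_5 - 15 a_3 = 0  ->  20 a_5 = 15 a_3 = 45/2  ->  a_5 = 9/8
Truncated series: y(x) = 1 + x + 3 x^2 + (3/2) x^3 + 3 x^4 + (9/8) x^5 + O(x^6).

a_0 = 1; a_1 = 1; a_2 = 3; a_3 = 3/2; a_4 = 3; a_5 = 9/8


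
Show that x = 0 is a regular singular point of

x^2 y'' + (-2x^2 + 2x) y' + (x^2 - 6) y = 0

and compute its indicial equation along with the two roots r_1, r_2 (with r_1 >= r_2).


Divide by x^2 to reach normal form y'' + P_1(x) y' + P_2(x) y = 0 with P_1(x) = -2 + 2/x and P_2(x) = 1 - 6/x^2.
x = 0 is a singular point because the y'-coefficient -2 + 2/x has a pole at x = 0 and the y-coefficient 1 - 6/x^2 has a pole at x = 0.
It is a regular singular point because x P_1(x) = p(x) = 2 - 2x and x^2 P_2(x) = q(x) = x^2 - 6 are polynomials, hence analytic at x = 0.
p(0) = 2,  q(0) = -6.
Indicial equation: r(r-1) + p(0) r + q(0) = 0, i.e. r^2 + (p(0) - 1) r + q(0) = 0, i.e. r^2 + 1 r - 6 = 0.
Discriminant: (1)^2 - 4(-6) = 25, so r = (-1 ± 5)/2.
Solving: r_1 = 2, r_2 = -3.

indicial: r^2 + 1 r - 6 = 0; roots r_1 = 2, r_2 = -3


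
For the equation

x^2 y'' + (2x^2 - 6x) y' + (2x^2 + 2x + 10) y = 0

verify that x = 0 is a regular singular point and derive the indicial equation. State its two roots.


Divide by x^2 to reach normal form y'' + P_1(x) y' + P_2(x) y = 0 with P_1(x) = 2 - 6/x and P_2(x) = 2 + 2/x + 10/x^2.
x = 0 is a singular point because the y'-coefficient 2 - 6/x has a pole at x = 0 and the y-coefficient 2 + 2/x + 10/x^2 has a pole at x = 0.
It is a regular singular point because x P_1(x) = p(x) = 2x - 6 and x^2 P_2(x) = q(x) = 2x^2 + 2x + 10 are polynomials, hence analytic at x = 0.
p(0) = -6,  q(0) = 10.
Indicial equation: r(r-1) + p(0) r + q(0) = 0, i.e. r^2 + (p(0) - 1) r + q(0) = 0, i.e. r^2 - 7 r + 10 = 0.
Discriminant: (-7)^2 - 4(10) = 9, so r = (7 ± 3)/2.
Solving: r_1 = 5, r_2 = 2.

indicial: r^2 - 7 r + 10 = 0; roots r_1 = 5, r_2 = 2


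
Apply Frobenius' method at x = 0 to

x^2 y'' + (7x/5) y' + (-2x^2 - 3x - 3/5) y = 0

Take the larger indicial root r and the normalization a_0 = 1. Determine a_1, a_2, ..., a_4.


Write in Frobenius form y'' + (p(x)/x) y' + (q(x)/x^2) y = 0:
  p(x) = 7/5,  q(x) = -2x^2 - 3x - 3/5.
Indicial equation: r(r-1) + (7/5) r + (-3/5) = 0 -> roots r_1 = 3/5, r_2 = -1.
Take r = r_1 = 3/5. Let y(x) = x^r sum_{n>=0} a_n x^n with a_0 = 1.
Substitute y = x^r sum a_n x^n and match x^{r+n}. The recurrence is
  D(n) a_n - 3 a_{n-1} - 2 a_{n-2} = 0,  where D(n) = (r+n)(r+n-1) + (7/5)(r+n) + (-3/5).
  a_n = [3 a_{n-1} + 2 a_{n-2}] / D(n).
Since the indicial polynomial factors as (r - r_1)(r - r_2), D(n) = (r_1 + n - r_1)(r_1 + n - r_2) = n(n + 8/5).
Evaluating step by step (a_0 = 1):
  n = 1: D(1) = 1(1 + 8/5) = 13/5; numerator = 3(1) = 3; a_1 = (3)/(13/5) = 15/13
  n = 2: D(2) = 2(2 + 8/5) = 36/5; numerator = 3(15/13) + 2(1) = 71/13; a_2 = (71/13)/(36/5) = 355/468
  n = 3: D(3) = 3(3 + 8/5) = 69/5; numerator = 3(355/468) + 2(15/13) = 55/12; a_3 = (55/12)/(69/5) = 275/828
  n = 4: D(4) = 4(4 + 8/5) = 112/5; numerator = 3(275/828) + 2(355/468) = 27055/10764; a_4 = (27055/10764)/(112/5) = 19325/172224

r = 3/5; a_0 = 1; a_1 = 15/13; a_2 = 355/468; a_3 = 275/828; a_4 = 19325/172224


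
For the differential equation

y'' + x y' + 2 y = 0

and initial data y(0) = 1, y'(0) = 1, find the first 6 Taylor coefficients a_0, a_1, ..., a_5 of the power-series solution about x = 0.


Ansatz: y(x) = sum_{n>=0} a_n x^n, so y'(x) = sum_{n>=1} n a_n x^(n-1) and y''(x) = sum_{n>=2} n(n-1) a_n x^(n-2).
Substitute into P(x) y'' + Q(x) y' + R(x) y = 0 with P(x) = 1, Q(x) = x, R(x) = 2, and match powers of x.
Initial conditions: a_0 = 1, a_1 = 1.
Setting the coefficient of each power of x to zero and solving order by order (substituting the coefficients already found):
  x^0: 2 a_2 + 2 a_0 = 0  ->  2 a_2 = -2 a_0 = -2  ->  a_2 = -1
  x^1: 6 a_3 + 3 a_1 = 0  ->  6 a_3 = -3 a_1 = -3  ->  a_3 = -1/2
  x^2: 12 a_4 + 4 a_2 = 0  ->  12 a_4 = -4 a_2 = 4  ->  a_4 = 1/3
  x^3: 20 a_5 + 5 a_3 = 0  ->  20 a_5 = -5 a_3 = 5/2  ->  a_5 = 1/8
Truncated series: y(x) = 1 + x - x^2 - (1/2) x^3 + (1/3) x^4 + (1/8) x^5 + O(x^6).

a_0 = 1; a_1 = 1; a_2 = -1; a_3 = -1/2; a_4 = 1/3; a_5 = 1/8


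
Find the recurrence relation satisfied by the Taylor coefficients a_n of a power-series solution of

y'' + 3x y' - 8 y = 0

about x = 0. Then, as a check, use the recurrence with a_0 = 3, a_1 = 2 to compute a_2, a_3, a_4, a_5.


Substitute y = sum_n a_n x^n.
y''(x) has coefficient (n+2)(n+1) a_{n+2} at x^n;
3 x y'(x) has coefficient 3 n a_n at x^n (shift);
-8 y(x) has coefficient -8 a_n at x^n.
Matching x^n: (n+2)(n+1) a_{n+2} + (3n - 8) a_n = 0.
Thus a_{n+2} = (-3n + 8) / ((n+1)(n+2)) * a_n.

Check with a_0 = 3, a_1 = 2 (apply the recurrence for n = 0, 1, 2, 3): a_0 = 3, a_1 = 2, a_2 = 12, a_3 = 5/3, a_4 = 2, a_5 = -1/12.

a_(n+2) = (-3n + 8) / ((n+1)(n+2)) * a_n; check: a_0 = 3, a_1 = 2, a_2 = 12, a_3 = 5/3, a_4 = 2, a_5 = -1/12


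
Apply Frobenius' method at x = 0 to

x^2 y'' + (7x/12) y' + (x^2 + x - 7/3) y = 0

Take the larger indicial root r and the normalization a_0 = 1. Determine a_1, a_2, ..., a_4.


Write in Frobenius form y'' + (p(x)/x) y' + (q(x)/x^2) y = 0:
  p(x) = 7/12,  q(x) = x^2 + x - 7/3.
Indicial equation: r(r-1) + (7/12) r + (-7/3) = 0 -> roots r_1 = 7/4, r_2 = -4/3.
Take r = r_1 = 7/4. Let y(x) = x^r sum_{n>=0} a_n x^n with a_0 = 1.
Substitute y = x^r sum a_n x^n and match x^{r+n}. The recurrence is
  D(n) a_n + 1 a_{n-1} + 1 a_{n-2} = 0,  where D(n) = (r+n)(r+n-1) + (7/12)(r+n) + (-7/3).
  a_n = [-1 a_{n-1} - 1 a_{n-2}] / D(n).
Since the indicial polynomial factors as (r - r_1)(r - r_2), D(n) = (r_1 + n - r_1)(r_1 + n - r_2) = n(n + 37/12).
Evaluating step by step (a_0 = 1):
  n = 1: D(1) = 1(1 + 37/12) = 49/12; numerator = -1(1) = -1; a_1 = (-1)/(49/12) = -12/49
  n = 2: D(2) = 2(2 + 37/12) = 61/6; numerator = -1(-12/49) - 1(1) = -37/49; a_2 = (-37/49)/(61/6) = -222/2989
  n = 3: D(3) = 3(3 + 37/12) = 73/4; numerator = -1(-222/2989) - 1(-12/49) = 954/2989; a_3 = (954/2989)/(73/4) = 3816/218197
  n = 4: D(4) = 4(4 + 37/12) = 85/3; numerator = -1(3816/218197) - 1(-222/2989) = 1770/31171; a_4 = (1770/31171)/(85/3) = 1062/529907

r = 7/4; a_0 = 1; a_1 = -12/49; a_2 = -222/2989; a_3 = 3816/218197; a_4 = 1062/529907


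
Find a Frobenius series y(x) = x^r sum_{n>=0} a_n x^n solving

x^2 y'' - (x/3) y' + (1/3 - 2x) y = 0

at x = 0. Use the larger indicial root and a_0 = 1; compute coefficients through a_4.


Write in Frobenius form y'' + (p(x)/x) y' + (q(x)/x^2) y = 0:
  p(x) = -1/3,  q(x) = 1/3 - 2x.
Indicial equation: r(r-1) + (-1/3) r + (1/3) = 0 -> roots r_1 = 1, r_2 = 1/3.
Take r = r_1 = 1. Let y(x) = x^r sum_{n>=0} a_n x^n with a_0 = 1.
Substitute y = x^r sum a_n x^n and match x^{r+n}. The recurrence is
  D(n) a_n - 2 a_{n-1} = 0,  where D(n) = (r+n)(r+n-1) + (-1/3)(r+n) + (1/3).
  a_n = 2 / D(n) * a_{n-1}.
Since the indicial polynomial factors as (r - r_1)(r - r_2), D(n) = (r_1 + n - r_1)(r_1 + n - r_2) = n(n + 2/3).
Evaluating step by step (a_0 = 1):
  n = 1: D(1) = 1(1 + 2/3) = 5/3; numerator = 2(1) = 2; a_1 = (2)/(5/3) = 6/5
  n = 2: D(2) = 2(2 + 2/3) = 16/3; numerator = 2(6/5) = 12/5; a_2 = (12/5)/(16/3) = 9/20
  n = 3: D(3) = 3(3 + 2/3) = 11; numerator = 2(9/20) = 9/10; a_3 = (9/10)/(11) = 9/110
  n = 4: D(4) = 4(4 + 2/3) = 56/3; numerator = 2(9/110) = 9/55; a_4 = (9/55)/(56/3) = 27/3080

r = 1; a_0 = 1; a_1 = 6/5; a_2 = 9/20; a_3 = 9/110; a_4 = 27/3080


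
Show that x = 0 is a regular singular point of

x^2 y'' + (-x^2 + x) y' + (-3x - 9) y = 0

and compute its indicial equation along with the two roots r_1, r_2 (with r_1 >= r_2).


Divide by x^2 to reach normal form y'' + P_1(x) y' + P_2(x) y = 0 with P_1(x) = -1 + 1/x and P_2(x) = -3/x - 9/x^2.
x = 0 is a singular point because the y'-coefficient -1 + 1/x has a pole at x = 0 and the y-coefficient -3/x - 9/x^2 has a pole at x = 0.
It is a regular singular point because x P_1(x) = p(x) = 1 - x and x^2 P_2(x) = q(x) = -3x - 9 are polynomials, hence analytic at x = 0.
p(0) = 1,  q(0) = -9.
Indicial equation: r(r-1) + p(0) r + q(0) = 0, i.e. r^2 + (p(0) - 1) r + q(0) = 0, i.e. r^2 - 9 = 0.
Discriminant: (0)^2 - 4(-9) = 36, so r = (0 ± 6)/2.
Solving: r_1 = 3, r_2 = -3.

indicial: r^2 - 9 = 0; roots r_1 = 3, r_2 = -3


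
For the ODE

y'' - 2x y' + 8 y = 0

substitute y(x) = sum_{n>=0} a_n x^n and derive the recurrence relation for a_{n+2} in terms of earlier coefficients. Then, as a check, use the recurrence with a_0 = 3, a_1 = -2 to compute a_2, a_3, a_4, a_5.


Substitute y = sum_n a_n x^n.
y''(x) has coefficient (n+2)(n+1) a_{n+2} at x^n;
-2 x y'(x) has coefficient -2 n a_n at x^n (shift);
8 y(x) has coefficient 8 a_n at x^n.
Matching x^n: (n+2)(n+1) a_{n+2} + (-2n + 8) a_n = 0.
Thus a_{n+2} = (2n - 8) / ((n+1)(n+2)) * a_n.

Check with a_0 = 3, a_1 = -2 (apply the recurrence for n = 0, 1, 2, 3): a_0 = 3, a_1 = -2, a_2 = -12, a_3 = 2, a_4 = 4, a_5 = -1/5.

a_(n+2) = (2n - 8) / ((n+1)(n+2)) * a_n; check: a_0 = 3, a_1 = -2, a_2 = -12, a_3 = 2, a_4 = 4, a_5 = -1/5


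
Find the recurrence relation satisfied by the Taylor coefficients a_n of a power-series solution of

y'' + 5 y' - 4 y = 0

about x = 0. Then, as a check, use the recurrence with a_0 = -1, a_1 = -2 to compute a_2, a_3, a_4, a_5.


Substitute y = sum_n a_n x^n.
y''(x) has coefficient (n+2)(n+1) a_{n+2} at x^n;
5 y'(x) has coefficient 5 (n+1) a_{n+1} at x^n;
-4 y(x) has coefficient -4 a_n at x^n.
Matching x^n: (n+2)(n+1) a_{n+2} + 5 (n+1) a_{n+1} - 4 a_n = 0.
Thus a_{n+2} = [-5 (n+1) a_{n+1} + 4 a_n] / ((n+1)(n+2)).

Check with a_0 = -1, a_1 = -2 (apply the recurrence for n = 0, 1, 2, 3): a_0 = -1, a_1 = -2, a_2 = 3, a_3 = -19/3, a_4 = 107/12, a_5 = -611/60.

a_(n+2) = [-5 (n+1) a_(n+1) + 4 a_n] / ((n+1)(n+2)); check: a_0 = -1, a_1 = -2, a_2 = 3, a_3 = -19/3, a_4 = 107/12, a_5 = -611/60


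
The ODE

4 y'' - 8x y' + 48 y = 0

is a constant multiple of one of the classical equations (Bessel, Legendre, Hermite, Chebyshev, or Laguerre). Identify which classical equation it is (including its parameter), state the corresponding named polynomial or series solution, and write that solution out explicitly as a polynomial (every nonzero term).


All three coefficients share the factor 4; dividing through by 4 gives  y'' - 2x y' + 12 y = 0.
This matches the Hermite equation y'' - 2x y' + 2n y = 0 with 2n = 12, so n = 6; the polynomial solution is H_6(x).
With y = sum_k a_k x^k, matching x^k gives (k+2)(k+1) a_{k+2} = 2(k - n) a_k = 2(k - 6) a_k. The right side vanishes at k = 6, so the series with the parity of 6 terminates at degree 6.
Standard normalization: leading coefficient of H_n is 2^n, so a_6 = 2^6 = 64. Work downward with a_k = (k+1)(k+2) a_{k+2} / (2(k - n)):
  a_4 = (5)(6)(64) / (2(4 - 6)) = 1920/(-4) = -480
  a_2 = (3)(4)(-480) / (2(2 - 6)) = -5760/(-8) = 720
  a_0 = (1)(2)(720) / (2(0 - 6)) = 1440/(-12) = -120
Hence H_6(x) = 64 x^6 - 480 x^4 + 720 x^2 - 120.

H_6(x); series = 64 x^6 - 480 x^4 + 720 x^2 - 120


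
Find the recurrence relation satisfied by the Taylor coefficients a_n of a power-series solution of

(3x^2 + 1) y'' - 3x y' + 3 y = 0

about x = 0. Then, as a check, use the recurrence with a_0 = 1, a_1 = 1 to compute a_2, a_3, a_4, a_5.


Substitute y = sum_n a_n x^n.
(1 + 3 x^2) y'' contributes (n+2)(n+1) a_{n+2} + 3 n(n-1) a_n at x^n.
-3 x y'(x) contributes -3 n a_n at x^n.
3 y(x) contributes 3 a_n at x^n.
Matching x^n: (n+2)(n+1) a_{n+2} + (3 n(n-1) - 3 n + 3) a_n = 0.
Thus a_{n+2} = (-3 n(n-1) + 3 n - 3) / ((n+1)(n+2)) * a_n.

Check with a_0 = 1, a_1 = 1 (apply the recurrence for n = 0, 1, 2, 3): a_0 = 1, a_1 = 1, a_2 = -3/2, a_3 = 0, a_4 = 3/8, a_5 = 0.

a_(n+2) = (-3 n(n-1) + 3 n - 3) / ((n+1)(n+2)) * a_n; check: a_0 = 1, a_1 = 1, a_2 = -3/2, a_3 = 0, a_4 = 3/8, a_5 = 0
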